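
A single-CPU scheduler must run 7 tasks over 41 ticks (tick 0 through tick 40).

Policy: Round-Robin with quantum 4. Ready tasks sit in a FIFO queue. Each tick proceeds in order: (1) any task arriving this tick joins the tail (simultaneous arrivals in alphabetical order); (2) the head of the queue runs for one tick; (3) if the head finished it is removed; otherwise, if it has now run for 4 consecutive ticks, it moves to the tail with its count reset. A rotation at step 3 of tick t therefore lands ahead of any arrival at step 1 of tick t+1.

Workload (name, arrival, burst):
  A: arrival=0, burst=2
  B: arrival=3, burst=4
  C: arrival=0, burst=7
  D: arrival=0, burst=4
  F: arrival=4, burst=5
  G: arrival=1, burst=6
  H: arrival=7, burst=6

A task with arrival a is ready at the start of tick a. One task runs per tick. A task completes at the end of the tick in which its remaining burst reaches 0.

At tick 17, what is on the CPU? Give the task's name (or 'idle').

running at tick 17 = B

t=0: queue=[A,C,D] q_used=0 → run A
t=1: queue=[A,C,D,G] q_used=1 → run A
t=2: queue=[C,D,G] q_used=0 → run C
t=3: queue=[C,D,G,B] q_used=1 → run C
t=4: queue=[C,D,G,B,F] q_used=2 → run C
t=5: queue=[C,D,G,B,F] q_used=3 → run C
t=6: queue=[D,G,B,F,C] q_used=0 → run D
t=7: queue=[D,G,B,F,C,H] q_used=1 → run D
t=8: queue=[D,G,B,F,C,H] q_used=2 → run D
t=9: queue=[D,G,B,F,C,H] q_used=3 → run D
t=10: queue=[G,B,F,C,H] q_used=0 → run G
t=11: queue=[G,B,F,C,H] q_used=1 → run G
t=12: queue=[G,B,F,C,H] q_used=2 → run G
t=13: queue=[G,B,F,C,H] q_used=3 → run G
t=14: queue=[B,F,C,H,G] q_used=0 → run B
t=15: queue=[B,F,C,H,G] q_used=1 → run B
t=16: queue=[B,F,C,H,G] q_used=2 → run B
t=17: queue=[B,F,C,H,G] q_used=3 → run B
t=18: queue=[F,C,H,G] q_used=0 → run F
t=19: queue=[F,C,H,G] q_used=1 → run F
t=20: queue=[F,C,H,G] q_used=2 → run F
t=21: queue=[F,C,H,G] q_used=3 → run F
t=22: queue=[C,H,G,F] q_used=0 → run C
t=23: queue=[C,H,G,F] q_used=1 → run C
t=24: queue=[C,H,G,F] q_used=2 → run C
t=25: queue=[H,G,F] q_used=0 → run H
t=26: queue=[H,G,F] q_used=1 → run H
t=27: queue=[H,G,F] q_used=2 → run H
t=28: queue=[H,G,F] q_used=3 → run H
t=29: queue=[G,F,H] q_used=0 → run G
t=30: queue=[G,F,H] q_used=1 → run G
t=31: queue=[F,H] q_used=0 → run F
t=32: queue=[H] q_used=0 → run H
t=33: queue=[H] q_used=1 → run H
t=34: (idle)
t=35: (idle)
t=36: (idle)
t=37: (idle)
t=38: (idle)
t=39: (idle)
t=40: (idle)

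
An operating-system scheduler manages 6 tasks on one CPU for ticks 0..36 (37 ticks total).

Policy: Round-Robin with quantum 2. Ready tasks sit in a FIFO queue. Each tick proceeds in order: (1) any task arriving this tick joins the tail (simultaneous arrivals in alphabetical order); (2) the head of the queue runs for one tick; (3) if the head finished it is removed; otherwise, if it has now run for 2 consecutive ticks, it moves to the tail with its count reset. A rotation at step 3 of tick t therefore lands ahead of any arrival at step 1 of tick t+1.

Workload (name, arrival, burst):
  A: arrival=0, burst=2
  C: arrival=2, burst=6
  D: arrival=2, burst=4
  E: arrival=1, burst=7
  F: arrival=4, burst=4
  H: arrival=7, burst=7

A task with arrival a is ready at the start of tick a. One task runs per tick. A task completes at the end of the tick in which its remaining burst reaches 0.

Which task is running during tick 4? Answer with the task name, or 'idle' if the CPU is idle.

running at tick 4 = C

t=0: queue=[A] q_used=0 → run A
t=1: queue=[A,E] q_used=1 → run A
t=2: queue=[E,C,D] q_used=0 → run E
t=3: queue=[E,C,D] q_used=1 → run E
t=4: queue=[C,D,E,F] q_used=0 → run C
t=5: queue=[C,D,E,F] q_used=1 → run C
t=6: queue=[D,E,F,C] q_used=0 → run D
t=7: queue=[D,E,F,C,H] q_used=1 → run D
t=8: queue=[E,F,C,H,D] q_used=0 → run E
t=9: queue=[E,F,C,H,D] q_used=1 → run E
t=10: queue=[F,C,H,D,E] q_used=0 → run F
t=11: queue=[F,C,H,D,E] q_used=1 → run F
t=12: queue=[C,H,D,E,F] q_used=0 → run C
t=13: queue=[C,H,D,E,F] q_used=1 → run C
t=14: queue=[H,D,E,F,C] q_used=0 → run H
t=15: queue=[H,D,E,F,C] q_used=1 → run H
t=16: queue=[D,E,F,C,H] q_used=0 → run D
t=17: queue=[D,E,F,C,H] q_used=1 → run D
t=18: queue=[E,F,C,H] q_used=0 → run E
t=19: queue=[E,F,C,H] q_used=1 → run E
t=20: queue=[F,C,H,E] q_used=0 → run F
t=21: queue=[F,C,H,E] q_used=1 → run F
t=22: queue=[C,H,E] q_used=0 → run C
t=23: queue=[C,H,E] q_used=1 → run C
t=24: queue=[H,E] q_used=0 → run H
t=25: queue=[H,E] q_used=1 → run H
t=26: queue=[E,H] q_used=0 → run E
t=27: queue=[H] q_used=0 → run H
t=28: queue=[H] q_used=1 → run H
t=29: queue=[H] q_used=0 → run H
t=30: (idle)
t=31: (idle)
t=32: (idle)
t=33: (idle)
t=34: (idle)
t=35: (idle)
t=36: (idle)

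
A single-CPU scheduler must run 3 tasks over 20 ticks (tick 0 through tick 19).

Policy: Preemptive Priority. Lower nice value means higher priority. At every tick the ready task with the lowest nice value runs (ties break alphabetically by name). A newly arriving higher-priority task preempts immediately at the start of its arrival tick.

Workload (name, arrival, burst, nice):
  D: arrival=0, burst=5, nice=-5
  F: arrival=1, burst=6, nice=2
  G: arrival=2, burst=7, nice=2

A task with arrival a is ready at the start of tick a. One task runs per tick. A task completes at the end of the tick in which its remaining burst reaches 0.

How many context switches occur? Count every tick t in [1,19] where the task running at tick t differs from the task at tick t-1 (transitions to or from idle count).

context switches = 3

t=0: ready={D} → run D
t=1: ready={D,F} → run D
t=2: ready={D,F,G} → run D
t=3: ready={D,F,G} → run D
t=4: ready={D,F,G} → run D
t=5: ready={F,G} → run F
t=6: ready={F,G} → run F
t=7: ready={F,G} → run F
t=8: ready={F,G} → run F
t=9: ready={F,G} → run F
t=10: ready={F,G} → run F
t=11: ready={G} → run G
t=12: ready={G} → run G
t=13: ready={G} → run G
t=14: ready={G} → run G
t=15: ready={G} → run G
t=16: ready={G} → run G
t=17: ready={G} → run G
t=18: (idle)
t=19: (idle)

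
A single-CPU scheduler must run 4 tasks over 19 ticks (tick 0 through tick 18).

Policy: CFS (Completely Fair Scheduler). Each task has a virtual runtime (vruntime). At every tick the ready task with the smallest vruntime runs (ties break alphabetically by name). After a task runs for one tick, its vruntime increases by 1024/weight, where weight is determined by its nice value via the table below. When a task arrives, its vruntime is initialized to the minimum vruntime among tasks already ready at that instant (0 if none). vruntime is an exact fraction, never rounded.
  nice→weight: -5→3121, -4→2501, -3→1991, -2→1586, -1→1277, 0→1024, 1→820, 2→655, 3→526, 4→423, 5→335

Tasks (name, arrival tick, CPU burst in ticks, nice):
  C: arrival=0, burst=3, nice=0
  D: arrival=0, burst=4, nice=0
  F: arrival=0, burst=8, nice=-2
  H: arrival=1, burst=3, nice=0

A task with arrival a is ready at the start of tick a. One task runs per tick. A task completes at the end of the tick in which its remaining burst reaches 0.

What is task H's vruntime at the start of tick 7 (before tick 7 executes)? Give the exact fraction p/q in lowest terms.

t=0: vr[C=0 D=0 F=0] → run C
t=1: vr[C=1 D=0 F=0 H=0] → run D
t=2: vr[C=1 D=1 F=0 H=0] → run F
t=3: vr[C=1 D=1 F=512/793 H=0] → run H
t=4: vr[C=1 D=1 F=512/793 H=1] → run F
t=5: vr[C=1 D=1 F=1024/793 H=1] → run C
t=6: vr[C=2 D=1 F=1024/793 H=1] → run D
t=7: vr[C=2 D=2 F=1024/793 H=1] → run H
t=8: vr[C=2 D=2 F=1024/793 H=2] → run F
t=9: vr[C=2 D=2 F=1536/793 H=2] → run F
t=10: vr[C=2 D=2 F=2048/793 H=2] → run C
t=11: vr[D=2 F=2048/793 H=2] → run D
t=12: vr[D=3 F=2048/793 H=2] → run H
t=13: vr[D=3 F=2048/793] → run F
t=14: vr[D=3 F=2560/793] → run D
t=15: vr[F=2560/793] → run F
t=16: vr[F=3072/793] → run F
t=17: vr[F=3584/793] → run F
t=18: (idle)

vruntime(H, start of tick 7) = 1/1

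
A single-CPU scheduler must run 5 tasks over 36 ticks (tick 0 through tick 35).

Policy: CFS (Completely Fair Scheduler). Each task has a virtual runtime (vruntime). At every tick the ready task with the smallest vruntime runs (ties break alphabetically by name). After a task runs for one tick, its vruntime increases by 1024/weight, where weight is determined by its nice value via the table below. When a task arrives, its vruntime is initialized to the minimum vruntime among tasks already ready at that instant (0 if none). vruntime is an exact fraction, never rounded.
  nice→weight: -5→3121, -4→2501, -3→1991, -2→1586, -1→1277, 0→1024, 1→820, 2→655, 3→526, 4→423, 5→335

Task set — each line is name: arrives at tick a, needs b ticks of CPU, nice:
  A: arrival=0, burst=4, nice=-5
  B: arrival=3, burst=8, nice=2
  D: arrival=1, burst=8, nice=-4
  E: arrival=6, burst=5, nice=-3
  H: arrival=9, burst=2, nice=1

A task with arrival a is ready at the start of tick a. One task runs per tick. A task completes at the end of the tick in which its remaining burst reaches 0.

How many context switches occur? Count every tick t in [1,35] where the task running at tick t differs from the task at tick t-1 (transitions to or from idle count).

t=0: vr[A=0] → run A
t=1: vr[A=1024/3121 D=1024/3121] → run A
t=2: vr[A=2048/3121 D=1024/3121] → run D
t=3: vr[A=2048/3121 B=2048/3121 D=5756928/7805621] → run A
t=4: vr[A=3072/3121 B=2048/3121 D=5756928/7805621] → run B
t=5: vr[A=3072/3121 B=4537344/2044255 D=5756928/7805621] → run D
t=6: vr[A=3072/3121 B=4537344/2044255 D=8952832/7805621 E=3072/3121] → run A
t=7: vr[B=4537344/2044255 D=8952832/7805621 E=3072/3121] → run E
t=8: vr[B=4537344/2044255 D=8952832/7805621 E=9312256/6213911] → run D
t=9: vr[B=4537344/2044255 D=12148736/7805621 E=9312256/6213911 H=9312256/6213911] → run E
t=10: vr[B=4537344/2044255 D=12148736/7805621 E=12508160/6213911 H=9312256/6213911] → run H
t=11: vr[B=4537344/2044255 D=12148736/7805621 E=12508160/6213911 H=3499773696/1273851755] → run D
t=12: vr[B=4537344/2044255 D=15344640/7805621 E=12508160/6213911 H=3499773696/1273851755] → run D
t=13: vr[B=4537344/2044255 D=18540544/7805621 E=12508160/6213911 H=3499773696/1273851755] → run E
t=14: vr[B=4537344/2044255 D=18540544/7805621 E=15704064/6213911 H=3499773696/1273851755] → run B
t=15: vr[B=7733248/2044255 D=18540544/7805621 E=15704064/6213911 H=3499773696/1273851755] → run D
t=16: vr[B=7733248/2044255 D=21736448/7805621 E=15704064/6213911 H=3499773696/1273851755] → run E
t=17: vr[B=7733248/2044255 D=21736448/7805621 E=18899968/6213911 H=3499773696/1273851755] → run H
t=18: vr[B=7733248/2044255 D=21736448/7805621 E=18899968/6213911] → run D
t=19: vr[B=7733248/2044255 D=24932352/7805621 E=18899968/6213911] → run E
t=20: vr[B=7733248/2044255 D=24932352/7805621] → run D
t=21: vr[B=7733248/2044255] → run B
t=22: vr[B=10929152/2044255] → run B
t=23: vr[B=14125056/2044255] → run B
t=24: vr[B=3464192/408851] → run B
t=25: vr[B=20516864/2044255] → run B
t=26: vr[B=23712768/2044255] → run B
t=27: (idle)
t=28: (idle)
t=29: (idle)
t=30: (idle)
t=31: (idle)
t=32: (idle)
t=33: (idle)
t=34: (idle)
t=35: (idle)

context switches = 20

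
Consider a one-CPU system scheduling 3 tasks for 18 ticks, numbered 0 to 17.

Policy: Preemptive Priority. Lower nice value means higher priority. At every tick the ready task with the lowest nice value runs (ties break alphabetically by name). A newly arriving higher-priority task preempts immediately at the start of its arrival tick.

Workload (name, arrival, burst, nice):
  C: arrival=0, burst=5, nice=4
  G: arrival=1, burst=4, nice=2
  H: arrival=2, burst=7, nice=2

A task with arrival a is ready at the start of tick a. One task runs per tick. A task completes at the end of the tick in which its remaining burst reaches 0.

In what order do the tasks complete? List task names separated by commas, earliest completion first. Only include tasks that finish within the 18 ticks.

t=0: ready={C} → run C
t=1: ready={C,G} → run G
t=2: ready={C,G,H} → run G
t=3: ready={C,G,H} → run G
t=4: ready={C,G,H} → run G
t=5: ready={C,H} → run H
t=6: ready={C,H} → run H
t=7: ready={C,H} → run H
t=8: ready={C,H} → run H
t=9: ready={C,H} → run H
t=10: ready={C,H} → run H
t=11: ready={C,H} → run H
t=12: ready={C} → run C
t=13: ready={C} → run C
t=14: ready={C} → run C
t=15: ready={C} → run C
t=16: (idle)
t=17: (idle)

completion order = G, H, C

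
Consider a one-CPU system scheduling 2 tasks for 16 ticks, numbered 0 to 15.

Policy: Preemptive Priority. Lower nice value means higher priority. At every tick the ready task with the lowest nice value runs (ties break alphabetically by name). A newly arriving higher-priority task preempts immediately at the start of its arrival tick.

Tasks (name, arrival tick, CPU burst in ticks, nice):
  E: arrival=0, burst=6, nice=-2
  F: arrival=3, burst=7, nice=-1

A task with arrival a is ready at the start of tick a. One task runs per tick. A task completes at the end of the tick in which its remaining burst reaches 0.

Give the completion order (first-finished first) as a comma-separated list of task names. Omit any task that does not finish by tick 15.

completion order = E, F

t=0: ready={E} → run E
t=1: ready={E} → run E
t=2: ready={E} → run E
t=3: ready={E,F} → run E
t=4: ready={E,F} → run E
t=5: ready={E,F} → run E
t=6: ready={F} → run F
t=7: ready={F} → run F
t=8: ready={F} → run F
t=9: ready={F} → run F
t=10: ready={F} → run F
t=11: ready={F} → run F
t=12: ready={F} → run F
t=13: (idle)
t=14: (idle)
t=15: (idle)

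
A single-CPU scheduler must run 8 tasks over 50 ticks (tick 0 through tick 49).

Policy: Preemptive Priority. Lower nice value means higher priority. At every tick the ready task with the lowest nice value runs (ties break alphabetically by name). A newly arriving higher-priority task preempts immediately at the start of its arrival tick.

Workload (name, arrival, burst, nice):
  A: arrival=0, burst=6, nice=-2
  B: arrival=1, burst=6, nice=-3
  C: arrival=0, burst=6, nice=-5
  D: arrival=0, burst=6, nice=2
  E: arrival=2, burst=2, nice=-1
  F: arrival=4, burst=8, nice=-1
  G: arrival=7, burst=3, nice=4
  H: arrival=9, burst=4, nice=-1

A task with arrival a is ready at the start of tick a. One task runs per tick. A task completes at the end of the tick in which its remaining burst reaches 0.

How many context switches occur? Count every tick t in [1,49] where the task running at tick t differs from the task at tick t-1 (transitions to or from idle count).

context switches = 8

t=0: ready={A,C,D} → run C
t=1: ready={A,B,C,D} → run C
t=2: ready={A,B,C,D,E} → run C
t=3: ready={A,B,C,D,E} → run C
t=4: ready={A,B,C,D,E,F} → run C
t=5: ready={A,B,C,D,E,F} → run C
t=6: ready={A,B,D,E,F} → run B
t=7: ready={A,B,D,E,F,G} → run B
t=8: ready={A,B,D,E,F,G} → run B
t=9: ready={A,B,D,E,F,G,H} → run B
t=10: ready={A,B,D,E,F,G,H} → run B
t=11: ready={A,B,D,E,F,G,H} → run B
t=12: ready={A,D,E,F,G,H} → run A
t=13: ready={A,D,E,F,G,H} → run A
t=14: ready={A,D,E,F,G,H} → run A
t=15: ready={A,D,E,F,G,H} → run A
t=16: ready={A,D,E,F,G,H} → run A
t=17: ready={A,D,E,F,G,H} → run A
t=18: ready={D,E,F,G,H} → run E
t=19: ready={D,E,F,G,H} → run E
t=20: ready={D,F,G,H} → run F
t=21: ready={D,F,G,H} → run F
t=22: ready={D,F,G,H} → run F
t=23: ready={D,F,G,H} → run F
t=24: ready={D,F,G,H} → run F
t=25: ready={D,F,G,H} → run F
t=26: ready={D,F,G,H} → run F
t=27: ready={D,F,G,H} → run F
t=28: ready={D,G,H} → run H
t=29: ready={D,G,H} → run H
t=30: ready={D,G,H} → run H
t=31: ready={D,G,H} → run H
t=32: ready={D,G} → run D
t=33: ready={D,G} → run D
t=34: ready={D,G} → run D
t=35: ready={D,G} → run D
t=36: ready={D,G} → run D
t=37: ready={D,G} → run D
t=38: ready={G} → run G
t=39: ready={G} → run G
t=40: ready={G} → run G
t=41: (idle)
t=42: (idle)
t=43: (idle)
t=44: (idle)
t=45: (idle)
t=46: (idle)
t=47: (idle)
t=48: (idle)
t=49: (idle)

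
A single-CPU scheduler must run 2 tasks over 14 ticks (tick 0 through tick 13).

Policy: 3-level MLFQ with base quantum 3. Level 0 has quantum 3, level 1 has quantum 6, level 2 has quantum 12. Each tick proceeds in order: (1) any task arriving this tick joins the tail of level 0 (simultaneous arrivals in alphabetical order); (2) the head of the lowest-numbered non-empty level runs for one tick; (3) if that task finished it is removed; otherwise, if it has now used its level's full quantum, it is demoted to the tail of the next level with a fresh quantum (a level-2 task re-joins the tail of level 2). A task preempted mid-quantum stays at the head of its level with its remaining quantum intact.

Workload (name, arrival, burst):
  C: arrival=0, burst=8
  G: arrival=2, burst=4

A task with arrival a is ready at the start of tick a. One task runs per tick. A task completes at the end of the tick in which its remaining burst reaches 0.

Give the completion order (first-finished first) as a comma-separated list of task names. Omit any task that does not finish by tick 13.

t=0: L0/L1/L2 = C/-/- → run C
t=1: L0/L1/L2 = C/-/- → run C
t=2: L0/L1/L2 = CG/-/- → run C
t=3: L0/L1/L2 = G/C/- → run G
t=4: L0/L1/L2 = G/C/- → run G
t=5: L0/L1/L2 = G/C/- → run G
t=6: L0/L1/L2 = -/CG/- → run C
t=7: L0/L1/L2 = -/CG/- → run C
t=8: L0/L1/L2 = -/CG/- → run C
t=9: L0/L1/L2 = -/CG/- → run C
t=10: L0/L1/L2 = -/CG/- → run C
t=11: L0/L1/L2 = -/G/- → run G
t=12: (idle)
t=13: (idle)

completion order = C, G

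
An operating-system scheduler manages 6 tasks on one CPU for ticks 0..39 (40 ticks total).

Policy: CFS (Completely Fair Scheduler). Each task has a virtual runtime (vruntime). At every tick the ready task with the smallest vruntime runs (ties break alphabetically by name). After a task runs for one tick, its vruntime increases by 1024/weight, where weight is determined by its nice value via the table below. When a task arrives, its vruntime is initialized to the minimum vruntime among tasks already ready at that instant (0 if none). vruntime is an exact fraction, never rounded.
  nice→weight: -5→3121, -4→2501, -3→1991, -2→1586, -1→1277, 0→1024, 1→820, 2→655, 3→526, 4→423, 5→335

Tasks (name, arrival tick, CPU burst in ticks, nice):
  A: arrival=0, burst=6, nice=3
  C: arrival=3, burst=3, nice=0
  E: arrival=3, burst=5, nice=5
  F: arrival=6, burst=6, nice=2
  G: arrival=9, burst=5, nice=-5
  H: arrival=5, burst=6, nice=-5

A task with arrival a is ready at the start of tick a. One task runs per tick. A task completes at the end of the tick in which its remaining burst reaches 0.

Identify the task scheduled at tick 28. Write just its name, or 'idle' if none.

t=0: vr[A=0] → run A
t=1: vr[A=512/263] → run A
t=2: vr[A=1024/263] → run A
t=3: vr[A=1536/263 C=1536/263 E=1536/263] → run A
t=4: vr[A=2048/263 C=1536/263 E=1536/263] → run C
t=5: vr[A=2048/263 C=1799/263 E=1536/263 H=1536/263] → run E
t=6: vr[A=2048/263 C=1799/263 E=783872/88105 F=1536/263 H=1536/263] → run F
t=7: vr[A=2048/263 C=1799/263 E=783872/88105 F=1275392/172265 H=1536/263] → run H
t=8: vr[A=2048/263 C=1799/263 E=783872/88105 F=1275392/172265 H=5063168/820823] → run H
t=9: vr[A=2048/263 C=1799/263 E=783872/88105 F=1275392/172265 G=5332480/820823 H=5332480/820823] → run G
t=10: vr[A=2048/263 C=1799/263 E=783872/88105 F=1275392/172265 G=5601792/820823 H=5332480/820823] → run H
t=11: vr[A=2048/263 C=1799/263 E=783872/88105 F=1275392/172265 G=5601792/820823 H=5601792/820823] → run G
t=12: vr[A=2048/263 C=1799/263 E=783872/88105 F=1275392/172265 G=5871104/820823 H=5601792/820823] → run H
t=13: vr[A=2048/263 C=1799/263 E=783872/88105 F=1275392/172265 G=5871104/820823 H=5871104/820823] → run C
t=14: vr[A=2048/263 C=2062/263 E=783872/88105 F=1275392/172265 G=5871104/820823 H=5871104/820823] → run G
t=15: vr[A=2048/263 C=2062/263 E=783872/88105 F=1275392/172265 G=6140416/820823 H=5871104/820823] → run H
t=16: vr[A=2048/263 C=2062/263 E=783872/88105 F=1275392/172265 G=6140416/820823 H=6140416/820823] → run F
t=17: vr[A=2048/263 C=2062/263 E=783872/88105 F=1544704/172265 G=6140416/820823 H=6140416/820823] → run G
t=18: vr[A=2048/263 C=2062/263 E=783872/88105 F=1544704/172265 G=6409728/820823 H=6140416/820823] → run H
t=19: vr[A=2048/263 C=2062/263 E=783872/88105 F=1544704/172265 G=6409728/820823] → run A
t=20: vr[A=2560/263 C=2062/263 E=783872/88105 F=1544704/172265 G=6409728/820823] → run G
t=21: vr[A=2560/263 C=2062/263 E=783872/88105 F=1544704/172265] → run C
t=22: vr[A=2560/263 E=783872/88105 F=1544704/172265] → run E
t=23: vr[A=2560/263 E=1053184/88105 F=1544704/172265] → run F
t=24: vr[A=2560/263 E=1053184/88105 F=1814016/172265] → run A
t=25: vr[E=1053184/88105 F=1814016/172265] → run F
t=26: vr[E=1053184/88105 F=2083328/172265] → run E
t=27: vr[E=1322496/88105 F=2083328/172265] → run F
t=28: vr[E=1322496/88105 F=470528/34453] → run F
t=29: vr[E=1322496/88105] → run E
t=30: vr[E=1591808/88105] → run E
t=31: (idle)
t=32: (idle)
t=33: (idle)
t=34: (idle)
t=35: (idle)
t=36: (idle)
t=37: (idle)
t=38: (idle)
t=39: (idle)

running at tick 28 = F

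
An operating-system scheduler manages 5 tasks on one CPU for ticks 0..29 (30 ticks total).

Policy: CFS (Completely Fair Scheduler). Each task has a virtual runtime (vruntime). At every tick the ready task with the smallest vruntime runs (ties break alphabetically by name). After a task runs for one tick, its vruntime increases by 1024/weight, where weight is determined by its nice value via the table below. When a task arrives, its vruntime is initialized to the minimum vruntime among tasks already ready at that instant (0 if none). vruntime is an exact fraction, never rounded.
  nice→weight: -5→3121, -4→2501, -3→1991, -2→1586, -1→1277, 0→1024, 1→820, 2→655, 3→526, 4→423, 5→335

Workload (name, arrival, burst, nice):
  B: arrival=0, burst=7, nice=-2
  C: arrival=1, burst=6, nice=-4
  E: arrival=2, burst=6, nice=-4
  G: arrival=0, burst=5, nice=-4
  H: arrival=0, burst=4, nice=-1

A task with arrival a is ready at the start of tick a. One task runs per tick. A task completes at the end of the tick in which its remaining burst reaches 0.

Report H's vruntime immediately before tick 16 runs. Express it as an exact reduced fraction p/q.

t=0: vr[B=0 G=0 H=0] → run B
t=1: vr[B=512/793 C=0 G=0 H=0] → run C
t=2: vr[B=512/793 C=1024/2501 E=0 G=0 H=0] → run E
t=3: vr[B=512/793 C=1024/2501 E=1024/2501 G=0 H=0] → run G
t=4: vr[B=512/793 C=1024/2501 E=1024/2501 G=1024/2501 H=0] → run H
t=5: vr[B=512/793 C=1024/2501 E=1024/2501 G=1024/2501 H=1024/1277] → run C
t=6: vr[B=512/793 C=2048/2501 E=1024/2501 G=1024/2501 H=1024/1277] → run E
t=7: vr[B=512/793 C=2048/2501 E=2048/2501 G=1024/2501 H=1024/1277] → run G
t=8: vr[B=512/793 C=2048/2501 E=2048/2501 G=2048/2501 H=1024/1277] → run B
t=9: vr[B=1024/793 C=2048/2501 E=2048/2501 G=2048/2501 H=1024/1277] → run H
t=10: vr[B=1024/793 C=2048/2501 E=2048/2501 G=2048/2501 H=2048/1277] → run C
t=11: vr[B=1024/793 C=3072/2501 E=2048/2501 G=2048/2501 H=2048/1277] → run E
t=12: vr[B=1024/793 C=3072/2501 E=3072/2501 G=2048/2501 H=2048/1277] → run G
t=13: vr[B=1024/793 C=3072/2501 E=3072/2501 G=3072/2501 H=2048/1277] → run C
t=14: vr[B=1024/793 C=4096/2501 E=3072/2501 G=3072/2501 H=2048/1277] → run E
t=15: vr[B=1024/793 C=4096/2501 E=4096/2501 G=3072/2501 H=2048/1277] → run G
t=16: vr[B=1024/793 C=4096/2501 E=4096/2501 G=4096/2501 H=2048/1277] → run B
t=17: vr[B=1536/793 C=4096/2501 E=4096/2501 G=4096/2501 H=2048/1277] → run H
t=18: vr[B=1536/793 C=4096/2501 E=4096/2501 G=4096/2501 H=3072/1277] → run C
t=19: vr[B=1536/793 C=5120/2501 E=4096/2501 G=4096/2501 H=3072/1277] → run E
t=20: vr[B=1536/793 C=5120/2501 E=5120/2501 G=4096/2501 H=3072/1277] → run G
t=21: vr[B=1536/793 C=5120/2501 E=5120/2501 H=3072/1277] → run B
t=22: vr[B=2048/793 C=5120/2501 E=5120/2501 H=3072/1277] → run C
t=23: vr[B=2048/793 E=5120/2501 H=3072/1277] → run E
t=24: vr[B=2048/793 H=3072/1277] → run H
t=25: vr[B=2048/793] → run B
t=26: vr[B=2560/793] → run B
t=27: vr[B=3072/793] → run B
t=28: (idle)
t=29: (idle)

vruntime(H, start of tick 16) = 2048/1277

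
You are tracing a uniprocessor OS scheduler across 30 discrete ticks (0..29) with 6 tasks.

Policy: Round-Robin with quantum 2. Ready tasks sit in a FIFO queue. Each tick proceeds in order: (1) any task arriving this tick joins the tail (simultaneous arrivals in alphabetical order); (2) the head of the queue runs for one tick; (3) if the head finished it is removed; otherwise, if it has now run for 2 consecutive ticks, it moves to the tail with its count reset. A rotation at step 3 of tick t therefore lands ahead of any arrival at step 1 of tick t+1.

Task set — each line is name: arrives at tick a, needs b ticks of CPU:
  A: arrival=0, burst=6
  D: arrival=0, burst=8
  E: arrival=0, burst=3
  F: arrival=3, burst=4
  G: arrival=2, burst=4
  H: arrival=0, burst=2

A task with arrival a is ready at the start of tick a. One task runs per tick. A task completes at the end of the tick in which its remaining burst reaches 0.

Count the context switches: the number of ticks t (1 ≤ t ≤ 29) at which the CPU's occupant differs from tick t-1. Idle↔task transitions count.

t=0: queue=[A,D,E,H] q_used=0 → run A
t=1: queue=[A,D,E,H] q_used=1 → run A
t=2: queue=[D,E,H,A,G] q_used=0 → run D
t=3: queue=[D,E,H,A,G,F] q_used=1 → run D
t=4: queue=[E,H,A,G,F,D] q_used=0 → run E
t=5: queue=[E,H,A,G,F,D] q_used=1 → run E
t=6: queue=[H,A,G,F,D,E] q_used=0 → run H
t=7: queue=[H,A,G,F,D,E] q_used=1 → run H
t=8: queue=[A,G,F,D,E] q_used=0 → run A
t=9: queue=[A,G,F,D,E] q_used=1 → run A
t=10: queue=[G,F,D,E,A] q_used=0 → run G
t=11: queue=[G,F,D,E,A] q_used=1 → run G
t=12: queue=[F,D,E,A,G] q_used=0 → run F
t=13: queue=[F,D,E,A,G] q_used=1 → run F
t=14: queue=[D,E,A,G,F] q_used=0 → run D
t=15: queue=[D,E,A,G,F] q_used=1 → run D
t=16: queue=[E,A,G,F,D] q_used=0 → run E
t=17: queue=[A,G,F,D] q_used=0 → run A
t=18: queue=[A,G,F,D] q_used=1 → run A
t=19: queue=[G,F,D] q_used=0 → run G
t=20: queue=[G,F,D] q_used=1 → run G
t=21: queue=[F,D] q_used=0 → run F
t=22: queue=[F,D] q_used=1 → run F
t=23: queue=[D] q_used=0 → run D
t=24: queue=[D] q_used=1 → run D
t=25: queue=[D] q_used=0 → run D
t=26: queue=[D] q_used=1 → run D
t=27: (idle)
t=28: (idle)
t=29: (idle)

context switches = 13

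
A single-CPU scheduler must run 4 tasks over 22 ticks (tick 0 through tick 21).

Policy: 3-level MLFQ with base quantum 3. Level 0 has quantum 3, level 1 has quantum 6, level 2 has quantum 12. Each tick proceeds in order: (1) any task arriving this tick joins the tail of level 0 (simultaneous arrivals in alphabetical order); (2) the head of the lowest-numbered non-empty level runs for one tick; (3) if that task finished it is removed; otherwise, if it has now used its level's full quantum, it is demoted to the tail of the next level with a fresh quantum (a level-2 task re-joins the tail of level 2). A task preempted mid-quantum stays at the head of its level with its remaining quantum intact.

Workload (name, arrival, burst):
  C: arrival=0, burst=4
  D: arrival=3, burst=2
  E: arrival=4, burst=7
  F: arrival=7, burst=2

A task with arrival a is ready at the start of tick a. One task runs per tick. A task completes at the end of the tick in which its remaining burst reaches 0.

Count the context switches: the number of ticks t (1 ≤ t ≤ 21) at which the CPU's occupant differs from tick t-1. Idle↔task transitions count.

t=0: L0/L1/L2 = C/-/- → run C
t=1: L0/L1/L2 = C/-/- → run C
t=2: L0/L1/L2 = C/-/- → run C
t=3: L0/L1/L2 = D/C/- → run D
t=4: L0/L1/L2 = DE/C/- → run D
t=5: L0/L1/L2 = E/C/- → run E
t=6: L0/L1/L2 = E/C/- → run E
t=7: L0/L1/L2 = EF/C/- → run E
t=8: L0/L1/L2 = F/CE/- → run F
t=9: L0/L1/L2 = F/CE/- → run F
t=10: L0/L1/L2 = -/CE/- → run C
t=11: L0/L1/L2 = -/E/- → run E
t=12: L0/L1/L2 = -/E/- → run E
t=13: L0/L1/L2 = -/E/- → run E
t=14: L0/L1/L2 = -/E/- → run E
t=15: (idle)
t=16: (idle)
t=17: (idle)
t=18: (idle)
t=19: (idle)
t=20: (idle)
t=21: (idle)

context switches = 6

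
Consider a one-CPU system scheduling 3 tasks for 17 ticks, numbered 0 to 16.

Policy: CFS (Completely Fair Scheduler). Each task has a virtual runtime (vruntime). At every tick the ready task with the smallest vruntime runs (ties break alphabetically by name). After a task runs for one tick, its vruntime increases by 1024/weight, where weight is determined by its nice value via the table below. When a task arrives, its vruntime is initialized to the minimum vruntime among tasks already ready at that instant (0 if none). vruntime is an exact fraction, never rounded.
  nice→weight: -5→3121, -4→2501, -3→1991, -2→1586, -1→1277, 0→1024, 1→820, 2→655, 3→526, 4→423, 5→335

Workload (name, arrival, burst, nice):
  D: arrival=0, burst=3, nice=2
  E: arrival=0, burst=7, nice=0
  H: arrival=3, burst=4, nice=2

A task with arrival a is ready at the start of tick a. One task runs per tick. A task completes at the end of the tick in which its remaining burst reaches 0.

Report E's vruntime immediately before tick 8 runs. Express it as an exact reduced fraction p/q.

t=0: vr[D=0 E=0] → run D
t=1: vr[D=1024/655 E=0] → run E
t=2: vr[D=1024/655 E=1] → run E
t=3: vr[D=1024/655 E=2 H=1024/655] → run D
t=4: vr[D=2048/655 E=2 H=1024/655] → run H
t=5: vr[D=2048/655 E=2 H=2048/655] → run E
t=6: vr[D=2048/655 E=3 H=2048/655] → run E
t=7: vr[D=2048/655 E=4 H=2048/655] → run D
t=8: vr[E=4 H=2048/655] → run H
t=9: vr[E=4 H=3072/655] → run E
t=10: vr[E=5 H=3072/655] → run H
t=11: vr[E=5 H=4096/655] → run E
t=12: vr[E=6 H=4096/655] → run E
t=13: vr[H=4096/655] → run H
t=14: (idle)
t=15: (idle)
t=16: (idle)

vruntime(E, start of tick 8) = 4/1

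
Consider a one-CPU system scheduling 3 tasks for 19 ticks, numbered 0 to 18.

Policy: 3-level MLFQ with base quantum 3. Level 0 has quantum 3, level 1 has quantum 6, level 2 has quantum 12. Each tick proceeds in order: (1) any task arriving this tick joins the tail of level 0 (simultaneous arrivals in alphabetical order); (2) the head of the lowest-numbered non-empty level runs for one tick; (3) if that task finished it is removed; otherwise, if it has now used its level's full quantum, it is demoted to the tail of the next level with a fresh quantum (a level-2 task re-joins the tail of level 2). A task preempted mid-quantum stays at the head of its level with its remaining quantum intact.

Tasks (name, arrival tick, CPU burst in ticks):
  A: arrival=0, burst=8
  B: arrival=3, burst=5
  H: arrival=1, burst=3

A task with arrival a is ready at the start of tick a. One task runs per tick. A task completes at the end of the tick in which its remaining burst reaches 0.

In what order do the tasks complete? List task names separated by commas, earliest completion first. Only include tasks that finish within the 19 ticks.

completion order = H, A, B

t=0: L0/L1/L2 = A/-/- → run A
t=1: L0/L1/L2 = AH/-/- → run A
t=2: L0/L1/L2 = AH/-/- → run A
t=3: L0/L1/L2 = HB/A/- → run H
t=4: L0/L1/L2 = HB/A/- → run H
t=5: L0/L1/L2 = HB/A/- → run H
t=6: L0/L1/L2 = B/A/- → run B
t=7: L0/L1/L2 = B/A/- → run B
t=8: L0/L1/L2 = B/A/- → run B
t=9: L0/L1/L2 = -/AB/- → run A
t=10: L0/L1/L2 = -/AB/- → run A
t=11: L0/L1/L2 = -/AB/- → run A
t=12: L0/L1/L2 = -/AB/- → run A
t=13: L0/L1/L2 = -/AB/- → run A
t=14: L0/L1/L2 = -/B/- → run B
t=15: L0/L1/L2 = -/B/- → run B
t=16: (idle)
t=17: (idle)
t=18: (idle)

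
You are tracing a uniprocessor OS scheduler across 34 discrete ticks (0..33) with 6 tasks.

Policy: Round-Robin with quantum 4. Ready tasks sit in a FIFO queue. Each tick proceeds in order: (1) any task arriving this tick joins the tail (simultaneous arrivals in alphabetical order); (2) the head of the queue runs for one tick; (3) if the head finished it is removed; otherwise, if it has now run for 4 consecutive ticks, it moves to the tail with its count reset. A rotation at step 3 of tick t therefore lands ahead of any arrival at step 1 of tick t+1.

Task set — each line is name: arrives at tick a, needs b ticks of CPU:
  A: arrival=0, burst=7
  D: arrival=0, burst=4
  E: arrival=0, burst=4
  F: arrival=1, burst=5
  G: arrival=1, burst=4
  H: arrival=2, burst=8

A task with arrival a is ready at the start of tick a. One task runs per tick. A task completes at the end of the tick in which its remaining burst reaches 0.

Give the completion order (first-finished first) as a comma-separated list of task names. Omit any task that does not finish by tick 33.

completion order = D, E, G, A, F, H

t=0: queue=[A,D,E] q_used=0 → run A
t=1: queue=[A,D,E,F,G] q_used=1 → run A
t=2: queue=[A,D,E,F,G,H] q_used=2 → run A
t=3: queue=[A,D,E,F,G,H] q_used=3 → run A
t=4: queue=[D,E,F,G,H,A] q_used=0 → run D
t=5: queue=[D,E,F,G,H,A] q_used=1 → run D
t=6: queue=[D,E,F,G,H,A] q_used=2 → run D
t=7: queue=[D,E,F,G,H,A] q_used=3 → run D
t=8: queue=[E,F,G,H,A] q_used=0 → run E
t=9: queue=[E,F,G,H,A] q_used=1 → run E
t=10: queue=[E,F,G,H,A] q_used=2 → run E
t=11: queue=[E,F,G,H,A] q_used=3 → run E
t=12: queue=[F,G,H,A] q_used=0 → run F
t=13: queue=[F,G,H,A] q_used=1 → run F
t=14: queue=[F,G,H,A] q_used=2 → run F
t=15: queue=[F,G,H,A] q_used=3 → run F
t=16: queue=[G,H,A,F] q_used=0 → run G
t=17: queue=[G,H,A,F] q_used=1 → run G
t=18: queue=[G,H,A,F] q_used=2 → run G
t=19: queue=[G,H,A,F] q_used=3 → run G
t=20: queue=[H,A,F] q_used=0 → run H
t=21: queue=[H,A,F] q_used=1 → run H
t=22: queue=[H,A,F] q_used=2 → run H
t=23: queue=[H,A,F] q_used=3 → run H
t=24: queue=[A,F,H] q_used=0 → run A
t=25: queue=[A,F,H] q_used=1 → run A
t=26: queue=[A,F,H] q_used=2 → run A
t=27: queue=[F,H] q_used=0 → run F
t=28: queue=[H] q_used=0 → run H
t=29: queue=[H] q_used=1 → run H
t=30: queue=[H] q_used=2 → run H
t=31: queue=[H] q_used=3 → run H
t=32: (idle)
t=33: (idle)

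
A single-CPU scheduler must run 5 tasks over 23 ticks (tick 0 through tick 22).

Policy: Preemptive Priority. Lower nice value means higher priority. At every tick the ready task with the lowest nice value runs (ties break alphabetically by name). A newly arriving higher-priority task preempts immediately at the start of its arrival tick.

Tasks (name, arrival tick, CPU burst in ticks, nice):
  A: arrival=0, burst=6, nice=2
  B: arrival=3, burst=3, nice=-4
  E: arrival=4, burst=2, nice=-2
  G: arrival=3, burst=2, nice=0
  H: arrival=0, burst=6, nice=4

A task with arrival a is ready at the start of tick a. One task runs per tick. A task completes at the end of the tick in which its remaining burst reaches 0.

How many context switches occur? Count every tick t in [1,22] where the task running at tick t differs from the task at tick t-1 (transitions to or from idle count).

t=0: ready={A,H} → run A
t=1: ready={A,H} → run A
t=2: ready={A,H} → run A
t=3: ready={A,B,G,H} → run B
t=4: ready={A,B,E,G,H} → run B
t=5: ready={A,B,E,G,H} → run B
t=6: ready={A,E,G,H} → run E
t=7: ready={A,E,G,H} → run E
t=8: ready={A,G,H} → run G
t=9: ready={A,G,H} → run G
t=10: ready={A,H} → run A
t=11: ready={A,H} → run A
t=12: ready={A,H} → run A
t=13: ready={H} → run H
t=14: ready={H} → run H
t=15: ready={H} → run H
t=16: ready={H} → run H
t=17: ready={H} → run H
t=18: ready={H} → run H
t=19: (idle)
t=20: (idle)
t=21: (idle)
t=22: (idle)

context switches = 6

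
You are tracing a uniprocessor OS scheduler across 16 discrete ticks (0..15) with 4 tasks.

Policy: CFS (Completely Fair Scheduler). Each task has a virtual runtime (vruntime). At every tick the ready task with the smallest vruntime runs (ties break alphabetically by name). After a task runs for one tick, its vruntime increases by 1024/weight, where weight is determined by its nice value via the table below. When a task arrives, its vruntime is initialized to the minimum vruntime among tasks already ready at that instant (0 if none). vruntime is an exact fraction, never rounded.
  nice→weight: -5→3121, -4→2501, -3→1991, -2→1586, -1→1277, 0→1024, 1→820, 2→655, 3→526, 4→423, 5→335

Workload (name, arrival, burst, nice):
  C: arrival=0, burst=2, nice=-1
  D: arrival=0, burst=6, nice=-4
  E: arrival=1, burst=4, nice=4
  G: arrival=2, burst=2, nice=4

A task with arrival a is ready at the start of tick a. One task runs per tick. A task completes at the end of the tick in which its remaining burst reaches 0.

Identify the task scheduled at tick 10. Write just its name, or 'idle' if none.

t=0: vr[C=0 D=0] → run C
t=1: vr[C=1024/1277 D=0 E=0] → run D
t=2: vr[C=1024/1277 D=1024/2501 E=0 G=0] → run E
t=3: vr[C=1024/1277 D=1024/2501 E=1024/423 G=0] → run G
t=4: vr[C=1024/1277 D=1024/2501 E=1024/423 G=1024/423] → run D
t=5: vr[C=1024/1277 D=2048/2501 E=1024/423 G=1024/423] → run C
t=6: vr[D=2048/2501 E=1024/423 G=1024/423] → run D
t=7: vr[D=3072/2501 E=1024/423 G=1024/423] → run D
t=8: vr[D=4096/2501 E=1024/423 G=1024/423] → run D
t=9: vr[D=5120/2501 E=1024/423 G=1024/423] → run D
t=10: vr[E=1024/423 G=1024/423] → run E
t=11: vr[E=2048/423 G=1024/423] → run G
t=12: vr[E=2048/423] → run E
t=13: vr[E=1024/141] → run E
t=14: (idle)
t=15: (idle)

running at tick 10 = E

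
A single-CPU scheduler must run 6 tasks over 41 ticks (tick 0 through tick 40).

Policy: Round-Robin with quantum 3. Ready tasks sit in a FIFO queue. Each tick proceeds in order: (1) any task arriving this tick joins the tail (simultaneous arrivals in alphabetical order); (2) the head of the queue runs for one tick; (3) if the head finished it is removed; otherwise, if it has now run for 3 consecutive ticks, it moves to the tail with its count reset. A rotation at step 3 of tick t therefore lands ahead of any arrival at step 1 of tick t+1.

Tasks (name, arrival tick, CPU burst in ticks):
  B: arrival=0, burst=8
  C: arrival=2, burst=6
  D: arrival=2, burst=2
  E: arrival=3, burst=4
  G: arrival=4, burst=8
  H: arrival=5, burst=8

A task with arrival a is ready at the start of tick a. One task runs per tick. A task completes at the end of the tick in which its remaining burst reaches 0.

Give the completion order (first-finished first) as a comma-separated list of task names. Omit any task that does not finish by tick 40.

completion order = D, C, B, E, G, H

t=0: queue=[B] q_used=0 → run B
t=1: queue=[B] q_used=1 → run B
t=2: queue=[B,C,D] q_used=2 → run B
t=3: queue=[C,D,B,E] q_used=0 → run C
t=4: queue=[C,D,B,E,G] q_used=1 → run C
t=5: queue=[C,D,B,E,G,H] q_used=2 → run C
t=6: queue=[D,B,E,G,H,C] q_used=0 → run D
t=7: queue=[D,B,E,G,H,C] q_used=1 → run D
t=8: queue=[B,E,G,H,C] q_used=0 → run B
t=9: queue=[B,E,G,H,C] q_used=1 → run B
t=10: queue=[B,E,G,H,C] q_used=2 → run B
t=11: queue=[E,G,H,C,B] q_used=0 → run E
t=12: queue=[E,G,H,C,B] q_used=1 → run E
t=13: queue=[E,G,H,C,B] q_used=2 → run E
t=14: queue=[G,H,C,B,E] q_used=0 → run G
t=15: queue=[G,H,C,B,E] q_used=1 → run G
t=16: queue=[G,H,C,B,E] q_used=2 → run G
t=17: queue=[H,C,B,E,G] q_used=0 → run H
t=18: queue=[H,C,B,E,G] q_used=1 → run H
t=19: queue=[H,C,B,E,G] q_used=2 → run H
t=20: queue=[C,B,E,G,H] q_used=0 → run C
t=21: queue=[C,B,E,G,H] q_used=1 → run C
t=22: queue=[C,B,E,G,H] q_used=2 → run C
t=23: queue=[B,E,G,H] q_used=0 → run B
t=24: queue=[B,E,G,H] q_used=1 → run B
t=25: queue=[E,G,H] q_used=0 → run E
t=26: queue=[G,H] q_used=0 → run G
t=27: queue=[G,H] q_used=1 → run G
t=28: queue=[G,H] q_used=2 → run G
t=29: queue=[H,G] q_used=0 → run H
t=30: queue=[H,G] q_used=1 → run H
t=31: queue=[H,G] q_used=2 → run H
t=32: queue=[G,H] q_used=0 → run G
t=33: queue=[G,H] q_used=1 → run G
t=34: queue=[H] q_used=0 → run H
t=35: queue=[H] q_used=1 → run H
t=36: (idle)
t=37: (idle)
t=38: (idle)
t=39: (idle)
t=40: (idle)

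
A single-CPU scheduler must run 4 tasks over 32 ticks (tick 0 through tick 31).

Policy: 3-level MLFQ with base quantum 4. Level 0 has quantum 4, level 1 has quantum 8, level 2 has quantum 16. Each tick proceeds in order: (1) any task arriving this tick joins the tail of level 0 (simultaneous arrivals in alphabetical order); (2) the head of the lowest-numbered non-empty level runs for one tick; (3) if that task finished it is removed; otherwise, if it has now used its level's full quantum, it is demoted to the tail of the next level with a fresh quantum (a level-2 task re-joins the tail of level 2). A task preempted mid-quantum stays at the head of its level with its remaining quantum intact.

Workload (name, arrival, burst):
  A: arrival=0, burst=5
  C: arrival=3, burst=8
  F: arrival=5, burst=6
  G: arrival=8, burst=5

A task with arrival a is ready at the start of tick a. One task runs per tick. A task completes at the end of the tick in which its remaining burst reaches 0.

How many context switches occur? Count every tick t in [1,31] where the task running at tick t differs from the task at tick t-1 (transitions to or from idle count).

t=0: L0/L1/L2 = A/-/- → run A
t=1: L0/L1/L2 = A/-/- → run A
t=2: L0/L1/L2 = A/-/- → run A
t=3: L0/L1/L2 = AC/-/- → run A
t=4: L0/L1/L2 = C/A/- → run C
t=5: L0/L1/L2 = CF/A/- → run C
t=6: L0/L1/L2 = CF/A/- → run C
t=7: L0/L1/L2 = CF/A/- → run C
t=8: L0/L1/L2 = FG/AC/- → run F
t=9: L0/L1/L2 = FG/AC/- → run F
t=10: L0/L1/L2 = FG/AC/- → run F
t=11: L0/L1/L2 = FG/AC/- → run F
t=12: L0/L1/L2 = G/ACF/- → run G
t=13: L0/L1/L2 = G/ACF/- → run G
t=14: L0/L1/L2 = G/ACF/- → run G
t=15: L0/L1/L2 = G/ACF/- → run G
t=16: L0/L1/L2 = -/ACFG/- → run A
t=17: L0/L1/L2 = -/CFG/- → run C
t=18: L0/L1/L2 = -/CFG/- → run C
t=19: L0/L1/L2 = -/CFG/- → run C
t=20: L0/L1/L2 = -/CFG/- → run C
t=21: L0/L1/L2 = -/FG/- → run F
t=22: L0/L1/L2 = -/FG/- → run F
t=23: L0/L1/L2 = -/G/- → run G
t=24: (idle)
t=25: (idle)
t=26: (idle)
t=27: (idle)
t=28: (idle)
t=29: (idle)
t=30: (idle)
t=31: (idle)

context switches = 8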